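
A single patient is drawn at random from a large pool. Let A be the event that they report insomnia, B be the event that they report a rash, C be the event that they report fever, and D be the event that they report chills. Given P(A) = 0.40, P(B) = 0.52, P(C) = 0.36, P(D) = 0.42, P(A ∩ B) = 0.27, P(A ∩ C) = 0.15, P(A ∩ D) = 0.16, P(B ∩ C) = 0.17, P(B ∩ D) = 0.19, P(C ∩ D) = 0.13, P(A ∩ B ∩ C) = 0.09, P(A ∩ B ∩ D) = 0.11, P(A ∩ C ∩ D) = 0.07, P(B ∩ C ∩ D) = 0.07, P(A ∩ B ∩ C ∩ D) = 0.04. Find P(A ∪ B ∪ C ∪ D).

0.93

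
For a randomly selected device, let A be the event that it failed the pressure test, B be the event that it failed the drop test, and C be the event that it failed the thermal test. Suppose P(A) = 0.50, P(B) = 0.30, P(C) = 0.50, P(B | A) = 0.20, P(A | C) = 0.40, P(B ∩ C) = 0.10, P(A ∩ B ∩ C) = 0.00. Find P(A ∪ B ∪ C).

P(A ∩ B) = P(A)·P(B|A) = 0.50 × 0.20 = 0.10
P(A ∩ C) = P(C)·P(A|C) = 0.50 × 0.40 = 0.20
P(A ∪ B ∪ C) = 0.50 + 0.30 + 0.50 − 0.10 − 0.20 − 0.10 + 0.00 = 0.90

0.90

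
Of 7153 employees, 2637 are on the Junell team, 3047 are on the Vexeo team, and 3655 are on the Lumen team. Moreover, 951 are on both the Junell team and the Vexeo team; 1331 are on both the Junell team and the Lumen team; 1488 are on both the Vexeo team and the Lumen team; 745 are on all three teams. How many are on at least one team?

By inclusion–exclusion:
|union| = 2637 + 3047 + 3655 − 951 − 1331 − 1488 + 745 = 6314

6314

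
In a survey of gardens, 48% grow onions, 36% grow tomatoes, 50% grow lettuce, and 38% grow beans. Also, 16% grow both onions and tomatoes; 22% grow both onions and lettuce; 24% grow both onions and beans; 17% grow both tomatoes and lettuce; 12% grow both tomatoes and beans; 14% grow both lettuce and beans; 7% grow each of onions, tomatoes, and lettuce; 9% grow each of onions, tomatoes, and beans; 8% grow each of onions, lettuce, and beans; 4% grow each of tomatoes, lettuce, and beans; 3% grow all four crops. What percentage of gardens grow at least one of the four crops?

92%

Using inclusion–exclusion:
P(at least one) = 48 + 36 + 50 + 38 − 16 − 22 − 24 − 17 − 12 − 14 + 7 + 9 + 8 + 4 − 3 = 92%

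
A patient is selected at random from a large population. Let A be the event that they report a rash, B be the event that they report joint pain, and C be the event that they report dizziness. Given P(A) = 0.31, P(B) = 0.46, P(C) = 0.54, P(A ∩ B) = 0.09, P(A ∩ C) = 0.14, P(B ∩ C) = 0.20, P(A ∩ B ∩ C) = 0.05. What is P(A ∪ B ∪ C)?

0.93

Using inclusion–exclusion:
P(A ∪ B ∪ C) = 0.31 + 0.46 + 0.54 − 0.09 − 0.14 − 0.20 + 0.05 = 0.93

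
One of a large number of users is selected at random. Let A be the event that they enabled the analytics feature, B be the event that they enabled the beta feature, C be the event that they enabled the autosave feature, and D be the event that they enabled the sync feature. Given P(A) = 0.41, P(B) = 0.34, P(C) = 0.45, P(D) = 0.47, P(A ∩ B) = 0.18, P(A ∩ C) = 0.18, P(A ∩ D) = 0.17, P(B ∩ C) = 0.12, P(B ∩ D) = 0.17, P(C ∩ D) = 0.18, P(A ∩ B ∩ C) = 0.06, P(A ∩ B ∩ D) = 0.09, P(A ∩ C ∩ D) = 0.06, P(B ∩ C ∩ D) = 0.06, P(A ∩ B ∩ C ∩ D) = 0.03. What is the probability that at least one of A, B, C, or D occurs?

0.91

Inclusion–exclusion gives
P(A ∪ B ∪ C ∪ D) = 0.41 + 0.34 + 0.45 + 0.47 − 0.18 − 0.18 − 0.17 − 0.12 − 0.17 − 0.18 + 0.06 + 0.09 + 0.06 + 0.06 − 0.03 = 0.91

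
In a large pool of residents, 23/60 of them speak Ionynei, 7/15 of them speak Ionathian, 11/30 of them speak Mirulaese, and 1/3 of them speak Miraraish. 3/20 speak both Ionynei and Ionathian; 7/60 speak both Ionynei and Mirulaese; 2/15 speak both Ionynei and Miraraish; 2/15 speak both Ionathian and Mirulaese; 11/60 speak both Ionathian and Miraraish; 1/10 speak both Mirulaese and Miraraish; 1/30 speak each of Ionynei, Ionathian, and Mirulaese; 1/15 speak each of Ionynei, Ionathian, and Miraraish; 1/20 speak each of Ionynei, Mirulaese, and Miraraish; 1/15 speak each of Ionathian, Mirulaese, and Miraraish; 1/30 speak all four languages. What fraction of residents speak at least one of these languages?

Inclusion–exclusion gives
P(union) = 23/60 + 7/15 + 11/30 + 1/3 − 3/20 − 7/60 − 2/15 − 2/15 − 11/60 − 1/10 + 1/30 + 1/15 + 1/20 + 1/15 − 1/30 = 11/12

11/12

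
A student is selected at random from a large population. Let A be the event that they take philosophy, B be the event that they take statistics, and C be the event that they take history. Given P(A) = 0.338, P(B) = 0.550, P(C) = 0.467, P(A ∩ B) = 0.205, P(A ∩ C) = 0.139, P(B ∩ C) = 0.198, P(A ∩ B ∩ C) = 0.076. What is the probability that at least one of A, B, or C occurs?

By inclusion–exclusion:
P(A ∪ B ∪ C) = 0.338 + 0.550 + 0.467 − 0.205 − 0.139 − 0.198 + 0.076 = 0.889

0.889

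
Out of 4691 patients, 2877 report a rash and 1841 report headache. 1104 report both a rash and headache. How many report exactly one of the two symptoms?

|exactly one| = 2877 + 1841 − 2·1104 = 2510

2510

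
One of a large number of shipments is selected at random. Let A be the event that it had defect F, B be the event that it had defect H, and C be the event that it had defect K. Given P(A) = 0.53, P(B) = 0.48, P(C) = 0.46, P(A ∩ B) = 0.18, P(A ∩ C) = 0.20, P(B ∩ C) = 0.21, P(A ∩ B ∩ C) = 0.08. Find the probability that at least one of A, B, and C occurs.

P(A ∪ B ∪ C) = 0.53 + 0.48 + 0.46 − 0.18 − 0.20 − 0.21 + 0.08 = 0.96

0.96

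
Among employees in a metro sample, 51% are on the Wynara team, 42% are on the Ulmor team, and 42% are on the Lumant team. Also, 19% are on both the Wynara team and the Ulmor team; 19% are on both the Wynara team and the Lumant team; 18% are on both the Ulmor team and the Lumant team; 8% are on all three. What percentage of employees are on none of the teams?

13%

Inclusion–exclusion gives
P(≥1) = 51 + 42 + 42 − 19 − 19 − 18 + 8 = 87%
P(none) = 100% − 87% = 13%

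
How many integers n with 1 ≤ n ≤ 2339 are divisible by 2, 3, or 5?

1169 + 779 + 467 − 389 − 233 − 155 + 77 = 1715

1715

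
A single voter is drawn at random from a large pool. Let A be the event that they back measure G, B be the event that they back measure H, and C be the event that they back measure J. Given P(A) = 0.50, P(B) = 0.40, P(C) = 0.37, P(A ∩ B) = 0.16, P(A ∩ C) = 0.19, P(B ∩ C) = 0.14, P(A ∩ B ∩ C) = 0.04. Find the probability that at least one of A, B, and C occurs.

0.82

Apply inclusion-exclusion:
P(A ∪ B ∪ C) = 0.50 + 0.40 + 0.37 − 0.16 − 0.19 − 0.14 + 0.04 = 0.82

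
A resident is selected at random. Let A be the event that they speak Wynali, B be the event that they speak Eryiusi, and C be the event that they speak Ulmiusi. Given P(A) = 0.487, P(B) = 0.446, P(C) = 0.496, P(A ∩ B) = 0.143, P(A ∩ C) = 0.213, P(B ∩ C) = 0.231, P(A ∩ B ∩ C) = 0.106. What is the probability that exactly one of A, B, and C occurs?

0.573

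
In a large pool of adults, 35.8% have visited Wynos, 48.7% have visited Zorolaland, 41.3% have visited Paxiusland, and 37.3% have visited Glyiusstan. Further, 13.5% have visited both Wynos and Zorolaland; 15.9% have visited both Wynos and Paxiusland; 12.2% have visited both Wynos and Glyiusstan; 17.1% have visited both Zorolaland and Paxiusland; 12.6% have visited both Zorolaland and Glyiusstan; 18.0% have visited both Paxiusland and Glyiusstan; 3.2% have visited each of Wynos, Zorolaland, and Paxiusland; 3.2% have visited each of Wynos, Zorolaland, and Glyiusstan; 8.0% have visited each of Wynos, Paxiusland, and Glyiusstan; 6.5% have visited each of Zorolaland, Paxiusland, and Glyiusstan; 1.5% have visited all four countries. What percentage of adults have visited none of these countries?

6.8%

Apply inclusion-exclusion:
P(≥1) = 35.8 + 48.7 + 41.3 + 37.3 − 13.5 − 15.9 − 12.2 − 17.1 − 12.6 − 18.0 + 3.2 + 3.2 + 8.0 + 6.5 − 1.5 = 93.2%
P(none) = 100% − 93.2% = 6.8%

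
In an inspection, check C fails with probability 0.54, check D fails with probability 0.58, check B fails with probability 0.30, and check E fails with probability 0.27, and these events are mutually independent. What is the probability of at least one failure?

0.9012748

P(none) = (1 − 0.54) × (1 − 0.58) × (1 − 0.30) × (1 − 0.27) = 0.46 × 0.42 × 0.70 × 0.73 = 0.0987252
P(at least one) = 1 − 0.0987252 = 0.9012748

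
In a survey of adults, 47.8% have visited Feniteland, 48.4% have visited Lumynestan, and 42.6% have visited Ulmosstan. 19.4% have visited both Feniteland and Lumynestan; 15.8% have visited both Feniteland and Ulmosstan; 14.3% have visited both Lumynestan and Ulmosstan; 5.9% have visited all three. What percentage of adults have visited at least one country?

95.2%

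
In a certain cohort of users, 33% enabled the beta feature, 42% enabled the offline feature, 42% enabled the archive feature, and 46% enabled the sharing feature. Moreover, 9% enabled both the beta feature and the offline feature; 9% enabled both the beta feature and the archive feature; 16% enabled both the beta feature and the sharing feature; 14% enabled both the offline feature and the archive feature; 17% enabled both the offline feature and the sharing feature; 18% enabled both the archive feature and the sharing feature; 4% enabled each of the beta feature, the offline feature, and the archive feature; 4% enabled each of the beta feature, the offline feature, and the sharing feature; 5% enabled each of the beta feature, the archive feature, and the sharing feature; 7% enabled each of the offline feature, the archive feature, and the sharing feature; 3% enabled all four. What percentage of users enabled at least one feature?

97%

P(at least one) = 33 + 42 + 42 + 46 − 9 − 9 − 16 − 14 − 17 − 18 + 4 + 4 + 5 + 7 − 3 = 97%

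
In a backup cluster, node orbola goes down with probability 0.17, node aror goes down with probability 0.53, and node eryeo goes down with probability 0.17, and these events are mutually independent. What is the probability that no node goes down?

P(none) = (1 − 0.17) × (1 − 0.53) × (1 − 0.17) = 0.83 × 0.47 × 0.83 = 0.323783

0.323783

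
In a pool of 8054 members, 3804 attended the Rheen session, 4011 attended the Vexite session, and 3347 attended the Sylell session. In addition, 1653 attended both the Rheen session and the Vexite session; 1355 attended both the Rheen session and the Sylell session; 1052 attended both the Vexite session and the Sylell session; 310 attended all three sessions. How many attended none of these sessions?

642

|union| = 3804 + 4011 + 3347 − 1653 − 1355 − 1052 + 310 = 7412
None: 8054 − 7412 = 642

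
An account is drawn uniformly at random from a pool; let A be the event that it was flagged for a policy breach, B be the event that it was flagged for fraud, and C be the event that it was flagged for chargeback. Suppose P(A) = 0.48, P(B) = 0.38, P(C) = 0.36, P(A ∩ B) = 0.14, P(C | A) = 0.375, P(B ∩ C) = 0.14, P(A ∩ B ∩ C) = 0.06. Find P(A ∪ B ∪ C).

0.82

P(A ∩ C) = P(A)·P(C|A) = 0.48 × 0.375 = 0.18
Using inclusion–exclusion:
P(A ∪ B ∪ C) = 0.48 + 0.38 + 0.36 − 0.14 − 0.18 − 0.14 + 0.06 = 0.82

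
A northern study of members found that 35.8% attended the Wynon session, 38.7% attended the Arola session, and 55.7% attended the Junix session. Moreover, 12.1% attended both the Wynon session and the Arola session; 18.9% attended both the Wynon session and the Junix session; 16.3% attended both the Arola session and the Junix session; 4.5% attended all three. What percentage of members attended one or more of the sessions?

87.4%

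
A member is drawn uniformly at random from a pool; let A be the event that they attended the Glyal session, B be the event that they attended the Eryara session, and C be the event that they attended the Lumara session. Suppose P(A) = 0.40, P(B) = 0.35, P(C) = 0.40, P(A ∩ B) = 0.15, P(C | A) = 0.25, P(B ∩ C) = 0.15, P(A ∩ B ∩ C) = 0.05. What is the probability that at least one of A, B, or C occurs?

0.80

P(A ∩ C) = P(A)·P(C|A) = 0.40 × 0.25 = 0.10
P(A ∪ B ∪ C) = 0.40 + 0.35 + 0.40 − 0.15 − 0.10 − 0.15 + 0.05 = 0.80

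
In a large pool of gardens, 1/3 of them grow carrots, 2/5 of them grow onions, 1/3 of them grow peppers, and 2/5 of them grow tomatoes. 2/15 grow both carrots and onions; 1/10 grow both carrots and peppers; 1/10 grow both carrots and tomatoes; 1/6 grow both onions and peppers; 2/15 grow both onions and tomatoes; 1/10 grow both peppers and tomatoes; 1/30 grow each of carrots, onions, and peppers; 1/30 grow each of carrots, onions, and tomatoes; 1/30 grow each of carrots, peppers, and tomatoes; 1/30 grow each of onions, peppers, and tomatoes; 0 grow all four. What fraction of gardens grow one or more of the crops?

Apply inclusion-exclusion:
P(≥1) = 1/3 + 2/5 + 1/3 + 2/5 − 2/15 − 1/10 − 1/10 − 1/6 − 2/15 − 1/10 + 1/30 + 1/30 + 1/30 + 1/30 − 0 = 13/15

13/15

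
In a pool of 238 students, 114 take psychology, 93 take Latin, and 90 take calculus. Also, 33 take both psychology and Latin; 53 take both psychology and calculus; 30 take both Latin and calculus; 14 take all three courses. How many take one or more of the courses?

195

|union| = 114 + 93 + 90 − 33 − 53 − 30 + 14 = 195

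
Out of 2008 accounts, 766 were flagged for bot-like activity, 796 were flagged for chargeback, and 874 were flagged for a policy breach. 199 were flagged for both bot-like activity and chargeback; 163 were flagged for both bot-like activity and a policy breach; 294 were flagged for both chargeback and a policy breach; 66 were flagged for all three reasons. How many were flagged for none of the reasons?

162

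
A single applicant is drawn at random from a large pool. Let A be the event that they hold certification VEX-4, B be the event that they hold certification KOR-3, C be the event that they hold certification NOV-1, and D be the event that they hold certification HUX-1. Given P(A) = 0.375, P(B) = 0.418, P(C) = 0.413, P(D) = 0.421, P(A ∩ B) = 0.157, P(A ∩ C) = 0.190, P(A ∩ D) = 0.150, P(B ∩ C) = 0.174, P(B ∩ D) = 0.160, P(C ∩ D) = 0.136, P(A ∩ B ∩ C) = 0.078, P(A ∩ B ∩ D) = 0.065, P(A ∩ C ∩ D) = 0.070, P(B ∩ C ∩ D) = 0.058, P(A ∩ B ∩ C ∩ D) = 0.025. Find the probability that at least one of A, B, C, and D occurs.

0.906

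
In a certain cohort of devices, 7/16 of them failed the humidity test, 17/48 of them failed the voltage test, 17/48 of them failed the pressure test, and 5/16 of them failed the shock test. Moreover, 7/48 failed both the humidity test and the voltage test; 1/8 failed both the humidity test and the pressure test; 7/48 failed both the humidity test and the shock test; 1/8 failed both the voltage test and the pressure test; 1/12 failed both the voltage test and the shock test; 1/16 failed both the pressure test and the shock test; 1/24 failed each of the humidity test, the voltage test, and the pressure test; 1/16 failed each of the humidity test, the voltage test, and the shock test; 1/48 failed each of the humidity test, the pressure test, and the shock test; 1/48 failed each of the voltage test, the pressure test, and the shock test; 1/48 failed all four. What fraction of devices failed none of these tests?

5/48

P(at least one) = 7/16 + 17/48 + 17/48 + 5/16 − 7/48 − 1/8 − 7/48 − 1/8 − 1/12 − 1/16 + 1/24 + 1/16 + 1/48 + 1/48 − 1/48 = 43/48
P(none) = 1 − 43/48 = 5/48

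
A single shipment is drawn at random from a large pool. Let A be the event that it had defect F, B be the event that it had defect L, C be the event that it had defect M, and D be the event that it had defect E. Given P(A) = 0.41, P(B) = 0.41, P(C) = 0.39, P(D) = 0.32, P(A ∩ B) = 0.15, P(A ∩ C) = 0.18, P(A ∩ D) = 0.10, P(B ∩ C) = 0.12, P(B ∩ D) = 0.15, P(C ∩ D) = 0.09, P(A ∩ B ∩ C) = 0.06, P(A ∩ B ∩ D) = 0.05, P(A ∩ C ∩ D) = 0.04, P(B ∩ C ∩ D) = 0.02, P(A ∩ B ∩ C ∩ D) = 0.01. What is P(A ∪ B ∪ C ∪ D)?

0.90

By inclusion-exclusion,
P(A ∪ B ∪ C ∪ D) = 0.41 + 0.41 + 0.39 + 0.32 − 0.15 − 0.18 − 0.10 − 0.12 − 0.15 − 0.09 + 0.06 + 0.05 + 0.04 + 0.02 − 0.01 = 0.90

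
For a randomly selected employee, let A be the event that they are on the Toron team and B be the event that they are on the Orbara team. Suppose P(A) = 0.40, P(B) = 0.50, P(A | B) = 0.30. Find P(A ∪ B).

P(A ∩ B) = P(B)·P(A|B) = 0.50 × 0.30 = 0.15
P(A ∪ B) = 0.40 + 0.50 − 0.15 = 0.75

0.75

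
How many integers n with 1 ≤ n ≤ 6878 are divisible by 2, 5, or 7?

4520

⌊6878/2⌋ + ⌊6878/5⌋ + ⌊6878/7⌋ − ⌊6878/10⌋ − ⌊6878/14⌋ − ⌊6878/35⌋ + ⌊6878/70⌋ = 3439 + 1375 + 982 − 687 − 491 − 196 + 98 = 4520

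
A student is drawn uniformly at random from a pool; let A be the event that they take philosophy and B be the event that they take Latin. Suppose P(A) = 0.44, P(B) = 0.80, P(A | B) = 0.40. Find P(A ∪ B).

P(A ∩ B) = P(B)·P(A|B) = 0.80 × 0.40 = 0.32
By inclusion–exclusion:
P(A ∪ B) = 0.44 + 0.80 − 0.32 = 0.92

0.92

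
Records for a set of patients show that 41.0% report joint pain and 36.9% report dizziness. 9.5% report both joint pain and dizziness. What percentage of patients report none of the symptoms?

P(union) = 41.0 + 36.9 − 9.5 = 68.4%
P(none) = 100% − 68.4% = 31.6%

31.6%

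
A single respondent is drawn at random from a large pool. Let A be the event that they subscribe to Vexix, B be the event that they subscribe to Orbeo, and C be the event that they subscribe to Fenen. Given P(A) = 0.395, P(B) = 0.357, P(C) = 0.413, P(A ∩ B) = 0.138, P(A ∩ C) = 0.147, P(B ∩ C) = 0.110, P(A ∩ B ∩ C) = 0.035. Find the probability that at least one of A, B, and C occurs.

0.805

P(A ∪ B ∪ C) = 0.395 + 0.357 + 0.413 − 0.138 − 0.147 − 0.110 + 0.035 = 0.805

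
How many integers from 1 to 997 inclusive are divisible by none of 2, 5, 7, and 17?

Inclusion–exclusion gives
floor(997/2) + floor(997/5) + floor(997/7) + floor(997/17) − floor(997/10) − floor(997/14) − floor(997/34) − floor(997/35) − floor(997/85) − floor(997/119) + floor(997/70) + floor(997/170) + floor(997/238) + floor(997/595) − floor(997/1190) = 498 + 199 + 142 + 58 − 99 − 71 − 29 − 28 − 11 − 8 + 14 + 5 + 4 + 1 − 0 = 675
997 − 675 = 322

322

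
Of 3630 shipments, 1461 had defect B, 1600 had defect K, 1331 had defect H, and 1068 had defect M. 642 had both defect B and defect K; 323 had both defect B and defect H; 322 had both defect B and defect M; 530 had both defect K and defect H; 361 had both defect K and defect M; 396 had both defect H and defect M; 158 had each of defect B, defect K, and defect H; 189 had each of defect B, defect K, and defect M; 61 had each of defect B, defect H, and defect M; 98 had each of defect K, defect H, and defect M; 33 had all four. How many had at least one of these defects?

3359

Inclusion–exclusion gives
N(≥1) = 1461 + 1600 + 1331 + 1068 − 642 − 323 − 322 − 530 − 361 − 396 + 158 + 189 + 61 + 98 − 33 = 3359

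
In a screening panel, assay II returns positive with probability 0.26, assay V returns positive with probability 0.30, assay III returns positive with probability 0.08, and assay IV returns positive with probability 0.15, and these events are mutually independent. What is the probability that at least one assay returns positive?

P(none) = (1 − 0.26) × (1 − 0.30) × (1 − 0.08) × (1 − 0.15) = 0.74 × 0.70 × 0.92 × 0.85 = 0.405076
P(at least one) = 1 − 0.405076 = 0.594924

0.594924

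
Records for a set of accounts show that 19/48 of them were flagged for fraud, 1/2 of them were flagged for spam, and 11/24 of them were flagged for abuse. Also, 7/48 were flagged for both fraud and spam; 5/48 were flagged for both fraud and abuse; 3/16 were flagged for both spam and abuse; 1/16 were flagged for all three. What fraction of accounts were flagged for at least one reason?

47/48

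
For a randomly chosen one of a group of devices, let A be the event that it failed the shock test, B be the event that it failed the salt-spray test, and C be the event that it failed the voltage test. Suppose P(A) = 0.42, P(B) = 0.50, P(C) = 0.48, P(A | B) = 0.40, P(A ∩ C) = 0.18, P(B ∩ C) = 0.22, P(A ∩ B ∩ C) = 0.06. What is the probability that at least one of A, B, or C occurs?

0.86

P(A ∩ B) = P(B)·P(A|B) = 0.50 × 0.40 = 0.20
By inclusion-exclusion,
P(A ∪ B ∪ C) = 0.42 + 0.50 + 0.48 − 0.20 − 0.18 − 0.22 + 0.06 = 0.86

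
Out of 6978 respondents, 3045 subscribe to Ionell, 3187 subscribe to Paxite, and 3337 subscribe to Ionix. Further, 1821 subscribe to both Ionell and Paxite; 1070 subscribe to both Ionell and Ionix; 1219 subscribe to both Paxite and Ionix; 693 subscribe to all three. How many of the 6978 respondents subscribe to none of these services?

826

Using inclusion–exclusion:
|union| = 3045 + 3187 + 3337 − 1821 − 1070 − 1219 + 693 = 6152
None: 6978 − 6152 = 826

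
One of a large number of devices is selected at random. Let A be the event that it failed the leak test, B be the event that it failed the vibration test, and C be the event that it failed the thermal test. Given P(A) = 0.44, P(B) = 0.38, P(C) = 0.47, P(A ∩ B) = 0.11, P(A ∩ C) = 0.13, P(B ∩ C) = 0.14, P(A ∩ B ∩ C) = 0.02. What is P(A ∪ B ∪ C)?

0.93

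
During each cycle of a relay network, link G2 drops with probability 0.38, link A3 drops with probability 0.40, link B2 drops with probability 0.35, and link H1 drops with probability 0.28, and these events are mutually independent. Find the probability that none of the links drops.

0.174096

P(none) = (1 − 0.38) × (1 − 0.40) × (1 − 0.35) × (1 − 0.28) = 0.62 × 0.60 × 0.65 × 0.72 = 0.174096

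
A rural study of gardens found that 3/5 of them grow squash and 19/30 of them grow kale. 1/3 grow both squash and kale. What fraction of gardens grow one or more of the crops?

9/10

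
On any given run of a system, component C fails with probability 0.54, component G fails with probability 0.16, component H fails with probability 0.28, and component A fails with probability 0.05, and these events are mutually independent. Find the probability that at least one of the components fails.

0.7357024

P(none) = (1 − 0.54) × (1 − 0.16) × (1 − 0.28) × (1 − 0.05) = 0.46 × 0.84 × 0.72 × 0.95 = 0.2642976
P(at least one) = 1 − 0.2642976 = 0.7357024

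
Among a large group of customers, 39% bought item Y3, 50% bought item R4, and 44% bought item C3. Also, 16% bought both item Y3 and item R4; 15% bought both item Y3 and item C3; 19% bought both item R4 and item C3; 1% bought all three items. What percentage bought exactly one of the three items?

36%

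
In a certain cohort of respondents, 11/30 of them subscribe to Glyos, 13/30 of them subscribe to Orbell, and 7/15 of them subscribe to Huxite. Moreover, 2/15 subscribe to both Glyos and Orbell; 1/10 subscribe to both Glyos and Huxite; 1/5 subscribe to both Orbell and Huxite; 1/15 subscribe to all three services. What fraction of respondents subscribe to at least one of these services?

9/10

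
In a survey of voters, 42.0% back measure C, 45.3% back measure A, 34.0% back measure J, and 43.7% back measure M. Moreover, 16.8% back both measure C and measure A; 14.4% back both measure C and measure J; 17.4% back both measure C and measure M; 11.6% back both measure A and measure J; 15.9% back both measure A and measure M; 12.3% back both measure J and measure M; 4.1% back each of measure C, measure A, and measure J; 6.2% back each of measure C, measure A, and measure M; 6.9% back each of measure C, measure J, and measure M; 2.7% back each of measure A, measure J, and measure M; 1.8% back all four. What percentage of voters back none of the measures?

By inclusion-exclusion,
P(union) = 42.0 + 45.3 + 34.0 + 43.7 − 16.8 − 14.4 − 17.4 − 11.6 − 15.9 − 12.3 + 4.1 + 6.2 + 6.9 + 2.7 − 1.8 = 94.7%
P(none) = 100% − 94.7% = 5.3%

5.3%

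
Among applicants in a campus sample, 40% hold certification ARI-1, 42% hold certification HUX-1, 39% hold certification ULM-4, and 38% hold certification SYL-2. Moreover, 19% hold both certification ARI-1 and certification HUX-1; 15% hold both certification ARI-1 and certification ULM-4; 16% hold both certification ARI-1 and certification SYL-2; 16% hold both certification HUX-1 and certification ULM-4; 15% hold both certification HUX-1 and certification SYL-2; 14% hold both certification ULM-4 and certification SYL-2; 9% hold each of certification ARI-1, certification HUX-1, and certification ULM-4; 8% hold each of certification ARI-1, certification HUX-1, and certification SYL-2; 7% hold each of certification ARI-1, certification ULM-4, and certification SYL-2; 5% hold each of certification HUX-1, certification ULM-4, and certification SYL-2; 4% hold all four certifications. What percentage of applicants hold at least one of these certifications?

P(≥1) = 40 + 42 + 39 + 38 − 19 − 15 − 16 − 16 − 15 − 14 + 9 + 8 + 7 + 5 − 4 = 89%

89%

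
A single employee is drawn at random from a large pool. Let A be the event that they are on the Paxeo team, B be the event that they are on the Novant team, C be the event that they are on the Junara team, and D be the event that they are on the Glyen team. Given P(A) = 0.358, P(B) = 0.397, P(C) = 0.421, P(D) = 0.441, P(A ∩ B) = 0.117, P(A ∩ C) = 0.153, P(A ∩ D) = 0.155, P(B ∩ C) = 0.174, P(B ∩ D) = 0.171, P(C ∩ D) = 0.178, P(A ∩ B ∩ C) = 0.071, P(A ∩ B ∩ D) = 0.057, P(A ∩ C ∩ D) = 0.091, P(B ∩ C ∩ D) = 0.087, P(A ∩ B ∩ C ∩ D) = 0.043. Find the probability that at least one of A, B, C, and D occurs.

By inclusion-exclusion,
P(A ∪ B ∪ C ∪ D) = 0.358 + 0.397 + 0.421 + 0.441 − 0.117 − 0.153 − 0.155 − 0.174 − 0.171 − 0.178 + 0.071 + 0.057 + 0.091 + 0.087 − 0.043 = 0.932

0.932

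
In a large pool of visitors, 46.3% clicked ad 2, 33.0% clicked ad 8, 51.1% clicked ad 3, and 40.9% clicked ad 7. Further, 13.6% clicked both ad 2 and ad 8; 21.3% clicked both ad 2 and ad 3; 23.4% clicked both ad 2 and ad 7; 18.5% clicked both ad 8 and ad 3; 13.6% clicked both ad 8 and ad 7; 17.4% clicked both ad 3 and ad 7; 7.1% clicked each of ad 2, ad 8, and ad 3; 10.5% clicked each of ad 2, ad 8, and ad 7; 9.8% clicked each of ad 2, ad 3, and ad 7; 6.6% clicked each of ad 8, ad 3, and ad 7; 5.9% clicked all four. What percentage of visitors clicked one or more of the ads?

P(≥1) = 46.3 + 33.0 + 51.1 + 40.9 − 13.6 − 21.3 − 23.4 − 18.5 − 13.6 − 17.4 + 7.1 + 10.5 + 9.8 + 6.6 − 5.9 = 91.6%

91.6%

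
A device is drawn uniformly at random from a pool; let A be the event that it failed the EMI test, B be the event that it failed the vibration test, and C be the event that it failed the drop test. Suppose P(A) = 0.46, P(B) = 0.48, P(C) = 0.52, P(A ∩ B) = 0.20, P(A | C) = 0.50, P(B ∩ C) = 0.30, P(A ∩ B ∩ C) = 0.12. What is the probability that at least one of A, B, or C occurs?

P(A ∩ C) = P(C)·P(A|C) = 0.52 × 0.50 = 0.26
P(A ∪ B ∪ C) = 0.46 + 0.48 + 0.52 − 0.20 − 0.26 − 0.30 + 0.12 = 0.82

0.82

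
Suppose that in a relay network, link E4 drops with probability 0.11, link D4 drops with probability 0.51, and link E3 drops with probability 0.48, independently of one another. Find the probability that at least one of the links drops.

0.773228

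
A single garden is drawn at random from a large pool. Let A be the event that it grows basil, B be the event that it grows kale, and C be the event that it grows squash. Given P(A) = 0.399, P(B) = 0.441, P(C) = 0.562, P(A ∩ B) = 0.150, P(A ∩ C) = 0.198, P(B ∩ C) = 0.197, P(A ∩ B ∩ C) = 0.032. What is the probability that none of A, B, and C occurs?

P(A ∪ B ∪ C) = 0.399 + 0.441 + 0.562 − 0.150 − 0.198 − 0.197 + 0.032 = 0.889
P(none) = 1 − 0.889 = 0.111

0.111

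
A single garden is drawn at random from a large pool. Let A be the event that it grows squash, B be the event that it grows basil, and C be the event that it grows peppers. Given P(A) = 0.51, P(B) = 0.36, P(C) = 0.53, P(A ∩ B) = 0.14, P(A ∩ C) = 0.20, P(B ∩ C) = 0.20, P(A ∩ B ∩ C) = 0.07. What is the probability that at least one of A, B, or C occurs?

0.93

By inclusion-exclusion,
P(A ∪ B ∪ C) = 0.51 + 0.36 + 0.53 − 0.14 − 0.20 − 0.20 + 0.07 = 0.93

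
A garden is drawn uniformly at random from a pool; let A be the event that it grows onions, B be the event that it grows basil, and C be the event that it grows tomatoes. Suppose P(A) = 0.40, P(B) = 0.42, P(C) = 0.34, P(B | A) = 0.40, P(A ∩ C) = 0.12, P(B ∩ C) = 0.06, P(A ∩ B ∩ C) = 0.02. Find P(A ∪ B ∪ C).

0.84

P(A ∩ B) = P(A)·P(B|A) = 0.40 × 0.40 = 0.16
P(A ∪ B ∪ C) = 0.40 + 0.42 + 0.34 − 0.16 − 0.12 − 0.06 + 0.02 = 0.84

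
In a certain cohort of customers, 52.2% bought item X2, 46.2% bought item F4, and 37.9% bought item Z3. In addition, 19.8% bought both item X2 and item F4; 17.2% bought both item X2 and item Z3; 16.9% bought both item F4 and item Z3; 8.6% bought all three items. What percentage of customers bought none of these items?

P(at least one) = 52.2 + 46.2 + 37.9 − 19.8 − 17.2 − 16.9 + 8.6 = 91.0%
P(none) = 100% − 91.0% = 9.0%

9.0%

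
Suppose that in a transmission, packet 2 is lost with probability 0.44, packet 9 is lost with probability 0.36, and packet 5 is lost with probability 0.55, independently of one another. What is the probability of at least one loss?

0.83872

P(none) = (1 − 0.44) × (1 − 0.36) × (1 − 0.55) = 0.56 × 0.64 × 0.45 = 0.16128
P(at least one) = 1 − 0.16128 = 0.83872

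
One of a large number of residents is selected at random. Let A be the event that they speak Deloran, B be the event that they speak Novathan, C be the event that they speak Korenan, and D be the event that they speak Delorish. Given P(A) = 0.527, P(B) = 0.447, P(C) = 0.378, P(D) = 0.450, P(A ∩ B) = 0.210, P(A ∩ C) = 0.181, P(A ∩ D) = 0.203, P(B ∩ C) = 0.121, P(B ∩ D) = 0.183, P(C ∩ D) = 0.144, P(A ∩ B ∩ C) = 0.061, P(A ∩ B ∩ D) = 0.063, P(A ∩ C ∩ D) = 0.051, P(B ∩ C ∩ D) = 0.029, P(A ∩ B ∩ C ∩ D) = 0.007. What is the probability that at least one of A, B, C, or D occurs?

0.957

Inclusion–exclusion gives
P(A ∪ B ∪ C ∪ D) = 0.527 + 0.447 + 0.378 + 0.450 − 0.210 − 0.181 − 0.203 − 0.121 − 0.183 − 0.144 + 0.061 + 0.063 + 0.051 + 0.029 − 0.007 = 0.957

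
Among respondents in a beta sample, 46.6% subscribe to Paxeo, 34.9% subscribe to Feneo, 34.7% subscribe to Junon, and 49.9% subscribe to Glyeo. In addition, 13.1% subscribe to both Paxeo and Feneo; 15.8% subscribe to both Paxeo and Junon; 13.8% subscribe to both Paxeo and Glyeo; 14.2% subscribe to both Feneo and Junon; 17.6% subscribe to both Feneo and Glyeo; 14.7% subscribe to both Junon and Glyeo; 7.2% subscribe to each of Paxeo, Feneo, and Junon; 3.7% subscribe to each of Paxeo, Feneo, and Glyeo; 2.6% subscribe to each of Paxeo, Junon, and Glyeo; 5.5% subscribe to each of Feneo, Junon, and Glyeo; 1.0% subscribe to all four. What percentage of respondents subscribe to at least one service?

94.9%

P(union) = 46.6 + 34.9 + 34.7 + 49.9 − 13.1 − 15.8 − 13.8 − 14.2 − 17.6 − 14.7 + 7.2 + 3.7 + 2.6 + 5.5 − 1.0 = 94.9%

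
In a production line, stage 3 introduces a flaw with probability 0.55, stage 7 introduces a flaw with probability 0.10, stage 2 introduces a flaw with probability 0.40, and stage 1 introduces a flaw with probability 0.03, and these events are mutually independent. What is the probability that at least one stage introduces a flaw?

0.76429

P(none) = (1 − 0.55) × (1 − 0.10) × (1 − 0.40) × (1 − 0.03) = 0.45 × 0.90 × 0.60 × 0.97 = 0.23571
P(at least one) = 1 − 0.23571 = 0.76429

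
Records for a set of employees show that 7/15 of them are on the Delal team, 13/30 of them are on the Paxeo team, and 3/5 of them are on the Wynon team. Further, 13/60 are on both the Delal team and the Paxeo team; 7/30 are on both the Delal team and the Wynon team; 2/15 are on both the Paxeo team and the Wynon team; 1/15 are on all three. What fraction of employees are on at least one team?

59/60

By inclusion-exclusion,
P(≥1) = 7/15 + 13/30 + 3/5 − 13/60 − 7/30 − 2/15 + 1/15 = 59/60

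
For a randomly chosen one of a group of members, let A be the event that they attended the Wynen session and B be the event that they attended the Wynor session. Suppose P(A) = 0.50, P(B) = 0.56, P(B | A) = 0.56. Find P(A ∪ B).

0.78

P(A ∩ B) = P(A)·P(B|A) = 0.50 × 0.56 = 0.28
Inclusion–exclusion gives
P(A ∪ B) = 0.50 + 0.56 − 0.28 = 0.78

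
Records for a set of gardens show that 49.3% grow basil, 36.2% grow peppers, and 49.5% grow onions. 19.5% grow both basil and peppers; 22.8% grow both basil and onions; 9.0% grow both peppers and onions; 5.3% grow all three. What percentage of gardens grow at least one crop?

P(≥1) = 49.3 + 36.2 + 49.5 − 19.5 − 22.8 − 9.0 + 5.3 = 89.0%

89.0%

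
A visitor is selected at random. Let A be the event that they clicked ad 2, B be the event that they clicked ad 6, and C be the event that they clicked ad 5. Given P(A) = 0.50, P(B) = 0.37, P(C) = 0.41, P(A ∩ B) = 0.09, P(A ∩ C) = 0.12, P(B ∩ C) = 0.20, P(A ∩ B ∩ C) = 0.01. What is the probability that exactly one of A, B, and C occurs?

P(exactly one) = 0.50 + 0.37 + 0.41 − 2·0.09 − 2·0.12 − 2·0.20 + 3·0.01 = 0.49

0.49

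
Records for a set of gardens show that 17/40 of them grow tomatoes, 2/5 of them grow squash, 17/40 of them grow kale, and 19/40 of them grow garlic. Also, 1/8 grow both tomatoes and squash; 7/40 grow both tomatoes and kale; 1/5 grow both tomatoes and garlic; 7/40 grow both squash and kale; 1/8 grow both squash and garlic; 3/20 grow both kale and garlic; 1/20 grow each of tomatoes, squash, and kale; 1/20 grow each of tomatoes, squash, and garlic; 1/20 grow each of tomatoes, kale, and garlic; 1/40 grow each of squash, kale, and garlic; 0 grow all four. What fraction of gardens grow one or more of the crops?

By inclusion-exclusion,
P(at least one) = 17/40 + 2/5 + 17/40 + 19/40 − 1/8 − 7/40 − 1/5 − 7/40 − 1/8 − 3/20 + 1/20 + 1/20 + 1/20 + 1/40 − 0 = 19/20

19/20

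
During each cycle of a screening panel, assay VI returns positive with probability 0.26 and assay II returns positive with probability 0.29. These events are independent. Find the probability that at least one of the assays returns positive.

Since the events are independent, P(none) is the product of the individual non-occurrence probabilities.
P(none) = (1 − 0.26) × (1 − 0.29) = 0.74 × 0.71 = 0.5254
P(at least one) = 1 − 0.5254 = 0.4746

0.4746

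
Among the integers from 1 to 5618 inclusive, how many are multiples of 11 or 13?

903

510 + 432 − 39 = 903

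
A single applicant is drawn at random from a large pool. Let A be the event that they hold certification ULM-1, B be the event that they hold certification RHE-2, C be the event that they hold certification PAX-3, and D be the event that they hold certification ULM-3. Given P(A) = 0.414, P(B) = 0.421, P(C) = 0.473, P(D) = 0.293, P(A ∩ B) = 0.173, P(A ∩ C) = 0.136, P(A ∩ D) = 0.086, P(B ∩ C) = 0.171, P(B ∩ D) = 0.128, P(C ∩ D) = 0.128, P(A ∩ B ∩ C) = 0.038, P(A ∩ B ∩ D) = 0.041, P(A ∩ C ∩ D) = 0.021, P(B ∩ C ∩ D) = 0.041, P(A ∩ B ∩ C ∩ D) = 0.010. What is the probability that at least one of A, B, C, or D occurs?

0.910

Using inclusion–exclusion:
P(A ∪ B ∪ C ∪ D) = 0.414 + 0.421 + 0.473 + 0.293 − 0.173 − 0.136 − 0.086 − 0.171 − 0.128 − 0.128 + 0.038 + 0.041 + 0.021 + 0.041 − 0.010 = 0.910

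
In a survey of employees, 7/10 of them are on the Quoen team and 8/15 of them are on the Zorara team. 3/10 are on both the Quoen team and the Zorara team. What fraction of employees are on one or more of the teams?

14/15

Inclusion–exclusion gives
P(at least one) = 7/10 + 8/15 − 3/10 = 14/15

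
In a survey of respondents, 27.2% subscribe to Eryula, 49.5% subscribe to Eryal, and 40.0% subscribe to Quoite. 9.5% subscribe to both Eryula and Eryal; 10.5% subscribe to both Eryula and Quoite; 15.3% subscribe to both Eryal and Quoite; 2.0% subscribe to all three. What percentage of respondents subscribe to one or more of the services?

83.4%

By inclusion-exclusion,
P(at least one) = 27.2 + 49.5 + 40.0 − 9.5 − 10.5 − 15.3 + 2.0 = 83.4%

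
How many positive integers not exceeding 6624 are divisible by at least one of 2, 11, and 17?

Inclusion–exclusion gives
3312 + 602 + 389 − 301 − 194 − 35 + 17 = 3790

3790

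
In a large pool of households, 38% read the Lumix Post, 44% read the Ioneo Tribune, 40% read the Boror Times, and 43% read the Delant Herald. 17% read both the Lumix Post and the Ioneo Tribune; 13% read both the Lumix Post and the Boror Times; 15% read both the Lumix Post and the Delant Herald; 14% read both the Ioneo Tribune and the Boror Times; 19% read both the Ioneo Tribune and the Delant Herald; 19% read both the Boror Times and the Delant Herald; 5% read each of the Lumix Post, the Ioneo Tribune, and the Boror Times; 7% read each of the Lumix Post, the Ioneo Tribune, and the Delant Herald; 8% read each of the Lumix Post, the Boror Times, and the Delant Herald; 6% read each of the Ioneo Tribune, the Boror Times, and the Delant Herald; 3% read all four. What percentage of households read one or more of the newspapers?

91%

P(≥1) = 38 + 44 + 40 + 43 − 17 − 13 − 15 − 14 − 19 − 19 + 5 + 7 + 8 + 6 − 3 = 91%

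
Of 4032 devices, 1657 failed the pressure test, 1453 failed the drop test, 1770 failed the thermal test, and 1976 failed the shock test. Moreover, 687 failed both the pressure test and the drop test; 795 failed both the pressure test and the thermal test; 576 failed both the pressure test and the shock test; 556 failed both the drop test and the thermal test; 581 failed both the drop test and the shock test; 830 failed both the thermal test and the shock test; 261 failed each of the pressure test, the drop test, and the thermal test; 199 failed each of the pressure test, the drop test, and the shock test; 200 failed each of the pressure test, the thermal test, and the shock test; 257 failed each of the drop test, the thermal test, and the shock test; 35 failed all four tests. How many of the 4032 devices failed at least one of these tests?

By inclusion-exclusion,
N(≥1) = 1657 + 1453 + 1770 + 1976 − 687 − 795 − 576 − 556 − 581 − 830 + 261 + 199 + 200 + 257 − 35 = 3713

3713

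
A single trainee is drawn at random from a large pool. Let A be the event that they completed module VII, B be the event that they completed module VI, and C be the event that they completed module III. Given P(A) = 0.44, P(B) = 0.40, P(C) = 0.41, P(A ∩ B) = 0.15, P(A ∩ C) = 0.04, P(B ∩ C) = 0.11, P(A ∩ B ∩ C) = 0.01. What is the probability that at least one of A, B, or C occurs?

0.96

Apply inclusion-exclusion:
P(A ∪ B ∪ C) = 0.44 + 0.40 + 0.41 − 0.15 − 0.04 − 0.11 + 0.01 = 0.96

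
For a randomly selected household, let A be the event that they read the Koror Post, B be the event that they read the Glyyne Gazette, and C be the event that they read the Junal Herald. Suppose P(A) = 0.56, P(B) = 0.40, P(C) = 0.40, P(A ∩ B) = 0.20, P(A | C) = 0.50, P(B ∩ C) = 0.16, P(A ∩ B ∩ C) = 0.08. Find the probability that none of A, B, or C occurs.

P(A ∩ C) = P(C)·P(A|C) = 0.40 × 0.50 = 0.20
P(A ∪ B ∪ C) = 0.56 + 0.40 + 0.40 − 0.20 − 0.20 − 0.16 + 0.08 = 0.88
P(none) = 1 − 0.88 = 0.12

0.12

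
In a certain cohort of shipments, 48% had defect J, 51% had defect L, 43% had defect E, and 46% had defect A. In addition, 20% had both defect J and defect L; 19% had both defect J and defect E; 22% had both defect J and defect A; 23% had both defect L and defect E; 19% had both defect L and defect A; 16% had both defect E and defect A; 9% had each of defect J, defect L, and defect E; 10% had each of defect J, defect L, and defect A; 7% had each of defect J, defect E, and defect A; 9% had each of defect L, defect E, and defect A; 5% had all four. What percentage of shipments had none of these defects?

1%

By inclusion–exclusion:
P(≥1) = 48 + 51 + 43 + 46 − 20 − 19 − 22 − 23 − 19 − 16 + 9 + 10 + 7 + 9 − 5 = 99%
P(none) = 100% − 99% = 1%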